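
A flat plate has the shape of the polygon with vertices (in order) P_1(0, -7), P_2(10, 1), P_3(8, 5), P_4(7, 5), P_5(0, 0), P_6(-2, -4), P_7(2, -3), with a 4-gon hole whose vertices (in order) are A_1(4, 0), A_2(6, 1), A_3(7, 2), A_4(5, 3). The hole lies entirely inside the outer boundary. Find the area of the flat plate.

54.5

Outer boundary:
Apply the shoelace formula: 2A = Σ (x_i·y_{i+1} − x_{i+1}·y_i), indices taken mod 7.
Cross-terms: 70, 42, 5, 0, 0, 14, -14  ⇒  Σ = 117
Area = |Σ|/2 = 58.5.
Hole:
Apply the shoelace (surveyor's) formula: 2A = Σ (x_i·y_{i+1} − x_{i+1}·y_i), indices taken mod 4.
Σ = (4) + (5) + (11) + (-12) = 8
Area = |Σ|/2 = 4.
Net area = 58.5 − 4 = 54.5.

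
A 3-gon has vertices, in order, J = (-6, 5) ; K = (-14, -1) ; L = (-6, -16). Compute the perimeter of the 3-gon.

48

|JK| = √((-8)² + (-6)²) = √100 = 10
|KL| = √((8)² + (-15)²) = √289 = 17
|LJ| = √((0)² + (21)²) = √441 = 21
Perimeter = 10 + 17 + 21 = 48.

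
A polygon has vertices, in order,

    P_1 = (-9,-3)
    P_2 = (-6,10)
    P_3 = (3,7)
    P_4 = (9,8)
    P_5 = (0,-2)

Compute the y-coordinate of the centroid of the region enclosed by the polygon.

287/85

Apply Gauss's area formula. First the cross-terms c_i = x_i·y_{i+1} − x_{i+1}·y_i:
  -108, -72, -39, -18, -18  ⇒  2A = -255, A = -127.5.
Then Σ (y_i + y_{i+1})·c_i = -2583, so ȳ = -2583 / (6·(-127.5)) = 287/85.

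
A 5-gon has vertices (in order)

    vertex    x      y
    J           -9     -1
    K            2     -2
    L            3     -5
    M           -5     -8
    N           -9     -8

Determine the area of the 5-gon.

Σ = (20) + (-4) + (-49) + (-32) + (-63) = -128
Area = |Σ|/2 = 64.

64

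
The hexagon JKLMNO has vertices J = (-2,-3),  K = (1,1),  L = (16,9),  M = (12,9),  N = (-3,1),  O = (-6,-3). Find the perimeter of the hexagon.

52

|JK| = √((3)² + (4)²) = √25 = 5
|KL| = √((15)² + (8)²) = √289 = 17
|LM| = √((-4)² + (0)²) = √16 = 4
|MN| = √((-15)² + (-8)²) = √289 = 17
|NO| = √((-3)² + (-4)²) = √25 = 5
|OJ| = √((4)² + (0)²) = √16 = 4
Perimeter = 5 + 17 + 4 + 17 + 5 + 4 = 52.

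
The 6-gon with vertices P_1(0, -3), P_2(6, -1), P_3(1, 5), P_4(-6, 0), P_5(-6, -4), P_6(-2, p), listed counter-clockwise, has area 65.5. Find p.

-5

Write out the shoelace sum; only the two edges meeting at P_6 involve p:
2·Area = [((-6)·p − (-2)·(-4)) + ((-2)·(-3) − 0·p)] + 103
       = -6·p + 101 = 131
⇒ p = -5.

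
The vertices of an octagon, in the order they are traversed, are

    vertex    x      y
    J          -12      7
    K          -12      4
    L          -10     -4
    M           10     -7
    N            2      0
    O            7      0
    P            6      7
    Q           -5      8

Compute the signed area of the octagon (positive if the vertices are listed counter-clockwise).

Apply the shoelace formula: 2A = Σ (x_i·y_{i+1} − x_{i+1}·y_i), indices taken mod 8.
Σ = (36) + (88) + (110) + (14) + (0) + (49) + (83) + (61) = 441
Signed area = Σ/2 = 220.5 (positive ⇒ counter-clockwise traversal).

220.5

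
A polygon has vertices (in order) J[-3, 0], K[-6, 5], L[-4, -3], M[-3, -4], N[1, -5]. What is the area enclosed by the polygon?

J→K: (-3)(5) − (-6)(0) = -15
K→L: (-6)(-3) − (-4)(5) = 38
L→M: (-4)(-4) − (-3)(-3) = 7
M→N: (-3)(-5) − (1)(-4) = 19
N→J: (1)(0) − (-3)(-5) = -15
Σ = 34
Area = |Σ|/2 = 17.

17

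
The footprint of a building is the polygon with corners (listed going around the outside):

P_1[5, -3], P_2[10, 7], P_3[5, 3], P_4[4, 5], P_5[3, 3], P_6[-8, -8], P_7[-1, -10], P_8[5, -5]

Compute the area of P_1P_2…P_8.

103.5

Apply the shoelace formula: 2A = Σ (x_i·y_{i+1} − x_{i+1}·y_i), indices taken mod 8.
Cross-terms: 65, -5, 13, -3, 0, 72, 55, 10  ⇒  Σ = 207
Area = |Σ|/2 = 103.5.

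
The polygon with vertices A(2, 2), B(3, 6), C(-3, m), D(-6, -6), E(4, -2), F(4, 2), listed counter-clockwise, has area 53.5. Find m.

The doubled signed area Σ (x_i y_{i+1} − x_{i+1} y_i) is linear in m.
With m=0 it equals 98; the coefficient of m is 9 (from the two edges through C).
So 9·m + 98 = 2·53.5 = 107 ⇒ m = 1.

1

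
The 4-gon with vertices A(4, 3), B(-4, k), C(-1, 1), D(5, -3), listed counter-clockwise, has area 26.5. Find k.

4

Write out the shoelace sum; only the two edges meeting at B involve k:
2·Area = [(4·k − (-4)·3) + ((-4)·1 − (-1)·k)] + 25
       = 5·k + 33 = 53
⇒ k = 4.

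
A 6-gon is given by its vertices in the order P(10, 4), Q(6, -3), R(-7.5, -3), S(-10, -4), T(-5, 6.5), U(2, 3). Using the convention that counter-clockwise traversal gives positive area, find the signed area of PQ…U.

-114.75

Apply Gauss's area formula: 2A = Σ (x_i·y_{i+1} − x_{i+1}·y_i), indices taken mod 6.
Cross-terms: -54, -40.5, 0, -85, -28, -22  ⇒  Σ = -229.5
Signed area = Σ/2 = -114.75 (negative ⇒ clockwise traversal).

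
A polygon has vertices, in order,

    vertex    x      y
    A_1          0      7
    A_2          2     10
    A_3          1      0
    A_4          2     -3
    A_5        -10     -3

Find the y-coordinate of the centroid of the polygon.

131/133

Apply the shoelace (surveyor's) formula. First the cross-terms c_i = x_i·y_{i+1} − x_{i+1}·y_i:
  -14, -10, -3, -36, -70  ⇒  2A = -133, A = -66.5.
Then Σ (y_i + y_{i+1})·c_i = -393, so ȳ = -393 / (6·(-66.5)) = 131/133.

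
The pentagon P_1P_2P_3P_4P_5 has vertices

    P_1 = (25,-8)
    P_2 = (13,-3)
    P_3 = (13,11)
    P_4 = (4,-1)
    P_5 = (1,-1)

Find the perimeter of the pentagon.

70

|P_1P_2| = √((-12)² + (5)²) = √169 = 13
|P_2P_3| = √((0)² + (14)²) = √196 = 14
|P_3P_4| = √((-9)² + (-12)²) = √225 = 15
|P_4P_5| = √((-3)² + (0)²) = √9 = 3
|P_5P_1| = √((24)² + (-7)²) = √625 = 25
Perimeter = 13 + 14 + 15 + 3 + 25 = 70.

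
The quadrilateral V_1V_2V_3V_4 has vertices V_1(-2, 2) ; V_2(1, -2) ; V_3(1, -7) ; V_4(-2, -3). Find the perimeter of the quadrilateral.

|V_1V_2| = √((3)² + (-4)²) = √25 = 5
|V_2V_3| = √((0)² + (-5)²) = √25 = 5
|V_3V_4| = √((-3)² + (4)²) = √25 = 5
|V_4V_1| = √((0)² + (5)²) = √25 = 5
Perimeter = 5 + 5 + 5 + 5 = 20.

20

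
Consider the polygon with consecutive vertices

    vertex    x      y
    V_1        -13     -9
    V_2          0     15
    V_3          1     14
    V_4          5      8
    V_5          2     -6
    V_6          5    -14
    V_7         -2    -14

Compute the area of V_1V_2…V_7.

289

Σ = (-195) + (-15) + (-62) + (-46) + (2) + (-98) + (-164) = -578
Area = |Σ|/2 = 289.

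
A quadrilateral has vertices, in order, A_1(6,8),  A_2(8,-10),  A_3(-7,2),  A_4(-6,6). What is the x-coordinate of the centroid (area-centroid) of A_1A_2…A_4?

Apply the shoelace formula. First the cross-terms c_i = x_i·y_{i+1} − x_{i+1}·y_i:
  -124, -54, -30, -84  ⇒  2A = -292, A = -146.
Then Σ (x_i + x_{i+1})·c_i = -1400, so x̄ = -1400 / (6·(-146)) = 350/219.

350/219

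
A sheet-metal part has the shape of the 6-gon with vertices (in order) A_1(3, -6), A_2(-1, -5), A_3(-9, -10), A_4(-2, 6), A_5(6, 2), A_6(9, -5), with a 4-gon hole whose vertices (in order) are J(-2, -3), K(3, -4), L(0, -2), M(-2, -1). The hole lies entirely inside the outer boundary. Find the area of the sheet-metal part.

123

Outer boundary:
Cross-terms: -21, -35, -74, -40, -48, -39  ⇒  Σ = -257
Area = |Σ|/2 = 128.5.
Hole:
Σ = (17) + (-6) + (-4) + (4) = 11
Area = |Σ|/2 = 5.5.
Net area = 128.5 − 5.5 = 123.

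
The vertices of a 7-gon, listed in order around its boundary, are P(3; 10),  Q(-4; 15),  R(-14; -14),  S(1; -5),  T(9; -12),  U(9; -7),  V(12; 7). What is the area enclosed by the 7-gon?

379.5

Apply the shoelace formula: 2A = Σ (x_i·y_{i+1} − x_{i+1}·y_i), indices taken mod 7.
P→Q: (3)(15) − (-4)(10) = 85
Q→R: (-4)(-14) − (-14)(15) = 266
R→S: (-14)(-5) − (1)(-14) = 84
S→T: (1)(-12) − (9)(-5) = 33
T→U: (9)(-7) − (9)(-12) = 45
U→V: (9)(7) − (12)(-7) = 147
V→P: (12)(10) − (3)(7) = 99
Σ = 759
Area = |Σ|/2 = 379.5.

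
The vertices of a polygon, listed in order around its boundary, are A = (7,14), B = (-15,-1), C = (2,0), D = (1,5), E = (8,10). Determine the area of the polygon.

113.5

A→B: (7)(-1) − (-15)(14) = 203
B→C: (-15)(0) − (2)(-1) = 2
C→D: (2)(5) − (1)(0) = 10
D→E: (1)(10) − (8)(5) = -30
E→A: (8)(14) − (7)(10) = 42
Σ = 227
Area = |Σ|/2 = 113.5.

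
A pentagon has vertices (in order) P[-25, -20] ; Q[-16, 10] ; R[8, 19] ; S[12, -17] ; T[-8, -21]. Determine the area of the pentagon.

1035.5

Apply Gauss's area formula: 2A = Σ (x_i·y_{i+1} − x_{i+1}·y_i), indices taken mod 5.
P→Q: (-25)(10) − (-16)(-20) = -570
Q→R: (-16)(19) − (8)(10) = -384
R→S: (8)(-17) − (12)(19) = -364
S→T: (12)(-21) − (-8)(-17) = -388
T→P: (-8)(-20) − (-25)(-21) = -365
Σ = -2071
Area = |Σ|/2 = 1035.5.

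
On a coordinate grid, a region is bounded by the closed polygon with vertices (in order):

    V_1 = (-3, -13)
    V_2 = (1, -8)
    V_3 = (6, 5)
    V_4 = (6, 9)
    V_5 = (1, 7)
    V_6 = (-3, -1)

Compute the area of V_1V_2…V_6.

101.5

Apply the shoelace (surveyor's) formula: 2A = Σ (x_i·y_{i+1} − x_{i+1}·y_i), indices taken mod 6.
V_1→V_2: (-3)(-8) − (1)(-13) = 37
V_2→V_3: (1)(5) − (6)(-8) = 53
V_3→V_4: (6)(9) − (6)(5) = 24
V_4→V_5: (6)(7) − (1)(9) = 33
V_5→V_6: (1)(-1) − (-3)(7) = 20
V_6→V_1: (-3)(-13) − (-3)(-1) = 36
Σ = 203
Area = |Σ|/2 = 101.5.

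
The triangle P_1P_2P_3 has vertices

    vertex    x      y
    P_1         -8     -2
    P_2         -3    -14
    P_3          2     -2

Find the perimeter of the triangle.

|P_1P_2| = √((5)² + (-12)²) = √169 = 13
|P_2P_3| = √((5)² + (12)²) = √169 = 13
|P_3P_1| = √((-10)² + (0)²) = √100 = 10
Perimeter = 13 + 13 + 10 = 36.

36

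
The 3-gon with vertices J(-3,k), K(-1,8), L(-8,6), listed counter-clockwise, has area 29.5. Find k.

-1

Write out the shoelace sum; only the two edges meeting at J involve k:
2·Area = [((-8)·k − (-3)·6) + ((-3)·8 − (-1)·k)] + 58
       = -7·k + 52 = 59
⇒ k = -1.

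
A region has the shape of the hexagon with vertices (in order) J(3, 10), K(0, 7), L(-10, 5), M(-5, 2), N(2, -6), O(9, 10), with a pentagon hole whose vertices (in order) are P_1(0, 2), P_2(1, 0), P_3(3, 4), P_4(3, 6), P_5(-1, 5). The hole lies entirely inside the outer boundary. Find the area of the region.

114.5

Outer boundary:
Σ = (21) + (70) + (5) + (26) + (74) + (60) = 256
Area = |Σ|/2 = 128.
Hole:
Apply Gauss's area formula: 2A = Σ (x_i·y_{i+1} − x_{i+1}·y_i), indices taken mod 5.
Cross-terms: -2, 4, 6, 21, -2  ⇒  Σ = 27
Area = |Σ|/2 = 13.5.
Net area = 128 − 13.5 = 114.5.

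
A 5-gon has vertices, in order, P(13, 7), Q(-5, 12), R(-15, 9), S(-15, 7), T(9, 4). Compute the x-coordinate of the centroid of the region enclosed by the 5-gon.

Apply the shoelace (surveyor's) formula. First the cross-terms c_i = x_i·y_{i+1} − x_{i+1}·y_i:
  191, 135, 30, -123, 11  ⇒  2A = 244, A = 122.
Then Σ (x_i + x_{i+1})·c_i = -1092, so x̄ = -1092 / (6·122) = -91/61.

-91/61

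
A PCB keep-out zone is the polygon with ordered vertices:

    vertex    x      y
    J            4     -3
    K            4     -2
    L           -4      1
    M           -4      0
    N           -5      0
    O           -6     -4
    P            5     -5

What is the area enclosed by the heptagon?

Apply the surveyor's formula: 2A = Σ (x_i·y_{i+1} − x_{i+1}·y_i), indices taken mod 7.
Cross-terms: 4, -4, 4, 0, 20, 50, 5  ⇒  Σ = 79
Area = |Σ|/2 = 39.5.

39.5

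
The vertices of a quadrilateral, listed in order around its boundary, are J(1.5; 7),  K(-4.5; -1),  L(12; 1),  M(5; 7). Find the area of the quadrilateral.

Apply the surveyor's formula: 2A = Σ (x_i·y_{i+1} − x_{i+1}·y_i), indices taken mod 4.
J→K: (1.5)(-1) − (-4.5)(7) = 30
K→L: (-4.5)(1) − (12)(-1) = 7.5
L→M: (12)(7) − (5)(1) = 79
M→J: (5)(7) − (1.5)(7) = 24.5
Σ = 141
Area = |Σ|/2 = 70.5.

70.5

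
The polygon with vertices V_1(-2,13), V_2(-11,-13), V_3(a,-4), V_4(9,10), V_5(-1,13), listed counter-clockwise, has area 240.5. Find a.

4

Write out the shoelace sum; only the two edges meeting at V_3 involve a:
2·Area = [((-11)·(-4) − a·(-13)) + (a·10 − 9·(-4))] + 309
       = 23·a + 389 = 481
⇒ a = 4.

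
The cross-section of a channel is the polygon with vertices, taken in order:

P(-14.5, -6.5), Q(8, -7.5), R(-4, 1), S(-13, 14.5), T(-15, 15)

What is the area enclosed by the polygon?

215.625

Apply the shoelace formula: 2A = Σ (x_i·y_{i+1} − x_{i+1}·y_i), indices taken mod 5.
P→Q: (-14.5)(-7.5) − (8)(-6.5) = 160.75
Q→R: (8)(1) − (-4)(-7.5) = -22
R→S: (-4)(14.5) − (-13)(1) = -45
S→T: (-13)(15) − (-15)(14.5) = 22.5
T→P: (-15)(-6.5) − (-14.5)(15) = 315
Σ = 431.25
Area = |Σ|/2 = 215.625.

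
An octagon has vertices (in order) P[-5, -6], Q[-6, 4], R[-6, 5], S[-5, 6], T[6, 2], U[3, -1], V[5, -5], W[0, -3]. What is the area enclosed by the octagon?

85.5

Apply the shoelace formula: 2A = Σ (x_i·y_{i+1} − x_{i+1}·y_i), indices taken mod 8.
P→Q: (-5)(4) − (-6)(-6) = -56
Q→R: (-6)(5) − (-6)(4) = -6
R→S: (-6)(6) − (-5)(5) = -11
S→T: (-5)(2) − (6)(6) = -46
T→U: (6)(-1) − (3)(2) = -12
U→V: (3)(-5) − (5)(-1) = -10
V→W: (5)(-3) − (0)(-5) = -15
W→P: (0)(-6) − (-5)(-3) = -15
Σ = -171
Area = |Σ|/2 = 85.5.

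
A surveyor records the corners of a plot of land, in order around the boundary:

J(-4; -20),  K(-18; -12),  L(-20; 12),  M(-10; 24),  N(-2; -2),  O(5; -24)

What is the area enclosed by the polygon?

Apply the shoelace (surveyor's) formula: 2A = Σ (x_i·y_{i+1} − x_{i+1}·y_i), indices taken mod 6.
Σ = (-312) + (-456) + (-360) + (68) + (58) + (-196) = -1198
Area = |Σ|/2 = 599.

599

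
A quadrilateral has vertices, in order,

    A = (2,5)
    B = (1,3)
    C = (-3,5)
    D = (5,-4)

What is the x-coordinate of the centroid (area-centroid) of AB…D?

12/7

Apply the shoelace formula. First the cross-terms c_i = x_i·y_{i+1} − x_{i+1}·y_i:
  1, 14, -13, 33  ⇒  2A = 35, A = 17.5.
Then Σ (x_i + x_{i+1})·c_i = 180, so x̄ = 180 / (6·17.5) = 12/7.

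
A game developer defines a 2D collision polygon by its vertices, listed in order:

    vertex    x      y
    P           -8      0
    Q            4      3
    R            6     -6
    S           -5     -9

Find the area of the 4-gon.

Apply the shoelace (surveyor's) formula: 2A = Σ (x_i·y_{i+1} − x_{i+1}·y_i), indices taken mod 4.
P→Q: (-8)(3) − (4)(0) = -24
Q→R: (4)(-6) − (6)(3) = -42
R→S: (6)(-9) − (-5)(-6) = -84
S→P: (-5)(0) − (-8)(-9) = -72
Σ = -222
Area = |Σ|/2 = 111.

111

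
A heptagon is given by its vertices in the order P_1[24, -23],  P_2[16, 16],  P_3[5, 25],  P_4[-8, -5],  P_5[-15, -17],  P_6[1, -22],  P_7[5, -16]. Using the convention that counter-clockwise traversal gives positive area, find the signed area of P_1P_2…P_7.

1009

Apply the shoelace (surveyor's) formula: 2A = Σ (x_i·y_{i+1} − x_{i+1}·y_i), indices taken mod 7.
P_1→P_2: (24)(16) − (16)(-23) = 752
P_2→P_3: (16)(25) − (5)(16) = 320
P_3→P_4: (5)(-5) − (-8)(25) = 175
P_4→P_5: (-8)(-17) − (-15)(-5) = 61
P_5→P_6: (-15)(-22) − (1)(-17) = 347
P_6→P_7: (1)(-16) − (5)(-22) = 94
P_7→P_1: (5)(-23) − (24)(-16) = 269
Σ = 2018
Signed area = Σ/2 = 1009 (positive ⇒ counter-clockwise traversal).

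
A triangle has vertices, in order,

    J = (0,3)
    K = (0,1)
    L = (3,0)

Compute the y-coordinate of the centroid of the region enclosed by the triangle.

Apply the shoelace (surveyor's) formula. First the cross-terms c_i = x_i·y_{i+1} − x_{i+1}·y_i:
  0, -3, 9  ⇒  2A = 6, A = 3.
Then Σ (y_i + y_{i+1})·c_i = 24, so ȳ = 24 / (6·3) = 4/3.

4/3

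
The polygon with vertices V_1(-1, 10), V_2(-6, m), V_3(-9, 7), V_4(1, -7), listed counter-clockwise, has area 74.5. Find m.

9

Write out the shoelace sum; only the two edges meeting at V_2 involve m:
2·Area = [((-1)·m − (-6)·10) + ((-6)·7 − (-9)·m)] + 59
       = 8·m + 77 = 149
⇒ m = 9.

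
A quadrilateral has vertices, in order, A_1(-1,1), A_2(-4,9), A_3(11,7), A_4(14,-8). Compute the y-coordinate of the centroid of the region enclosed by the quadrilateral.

323/156

Apply the shoelace formula. First the cross-terms c_i = x_i·y_{i+1} − x_{i+1}·y_i:
  -5, -127, -186, 6  ⇒  2A = -312, A = -156.
Then Σ (y_i + y_{i+1})·c_i = -1938, so ȳ = -1938 / (6·(-156)) = 323/156.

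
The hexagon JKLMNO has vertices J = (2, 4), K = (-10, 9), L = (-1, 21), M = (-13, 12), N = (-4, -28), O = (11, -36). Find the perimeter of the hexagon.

142

|JK| = √((-12)² + (5)²) = √169 = 13
|KL| = √((9)² + (12)²) = √225 = 15
|LM| = √((-12)² + (-9)²) = √225 = 15
|MN| = √((9)² + (-40)²) = √1681 = 41
|NO| = √((15)² + (-8)²) = √289 = 17
|OJ| = √((-9)² + (40)²) = √1681 = 41
Perimeter = 13 + 15 + 15 + 41 + 17 + 41 = 142.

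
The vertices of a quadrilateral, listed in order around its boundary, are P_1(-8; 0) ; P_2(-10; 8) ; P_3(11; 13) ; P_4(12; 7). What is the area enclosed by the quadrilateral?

Apply the shoelace formula: 2A = Σ (x_i·y_{i+1} − x_{i+1}·y_i), indices taken mod 4.
P_1→P_2: (-8)(8) − (-10)(0) = -64
P_2→P_3: (-10)(13) − (11)(8) = -218
P_3→P_4: (11)(7) − (12)(13) = -79
P_4→P_1: (12)(0) − (-8)(7) = 56
Σ = -305
Area = |Σ|/2 = 152.5.

152.5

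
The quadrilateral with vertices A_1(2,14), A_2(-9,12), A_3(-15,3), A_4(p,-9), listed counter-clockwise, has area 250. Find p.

4

Write out the shoelace sum; only the two edges meeting at A_4 involve p:
2·Area = [((-15)·(-9) − p·3) + (p·14 − 2·(-9))] + 303
       = 11·p + 456 = 500
⇒ p = 4.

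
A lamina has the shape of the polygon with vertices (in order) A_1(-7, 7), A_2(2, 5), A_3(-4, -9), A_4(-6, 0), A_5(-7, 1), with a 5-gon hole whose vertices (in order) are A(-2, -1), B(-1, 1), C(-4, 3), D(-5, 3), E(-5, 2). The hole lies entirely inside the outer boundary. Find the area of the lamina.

67

Outer boundary:
Σ = (-49) + (2) + (-54) + (-6) + (-42) = -149
Area = |Σ|/2 = 74.5.
Hole:
Apply the surveyor's formula: 2A = Σ (x_i·y_{i+1} − x_{i+1}·y_i), indices taken mod 5.
Σ = (-3) + (1) + (3) + (5) + (9) = 15
Area = |Σ|/2 = 7.5.
Net area = 74.5 − 7.5 = 67.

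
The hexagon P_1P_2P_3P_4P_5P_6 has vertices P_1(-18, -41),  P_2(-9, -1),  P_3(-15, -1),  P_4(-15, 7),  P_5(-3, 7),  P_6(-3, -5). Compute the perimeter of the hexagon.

118

|P_1P_2| = √((9)² + (40)²) = √1681 = 41
|P_2P_3| = √((-6)² + (0)²) = √36 = 6
|P_3P_4| = √((0)² + (8)²) = √64 = 8
|P_4P_5| = √((12)² + (0)²) = √144 = 12
|P_5P_6| = √((0)² + (-12)²) = √144 = 12
|P_6P_1| = √((-15)² + (-36)²) = √1521 = 39
Perimeter = 41 + 6 + 8 + 12 + 12 + 39 = 118.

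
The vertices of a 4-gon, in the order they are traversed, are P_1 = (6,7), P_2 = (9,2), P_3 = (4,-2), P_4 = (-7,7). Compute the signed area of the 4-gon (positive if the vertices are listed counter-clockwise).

-77

Apply the surveyor's formula: 2A = Σ (x_i·y_{i+1} − x_{i+1}·y_i), indices taken mod 4.
Σ = (-51) + (-26) + (14) + (-91) = -154
Signed area = Σ/2 = -77 (negative ⇒ clockwise traversal).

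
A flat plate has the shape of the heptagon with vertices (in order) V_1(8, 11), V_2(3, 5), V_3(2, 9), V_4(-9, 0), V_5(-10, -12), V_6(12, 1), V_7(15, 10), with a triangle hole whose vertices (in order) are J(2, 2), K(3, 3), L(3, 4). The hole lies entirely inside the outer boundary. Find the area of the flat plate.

268

Outer boundary:
Apply the surveyor's formula: 2A = Σ (x_i·y_{i+1} − x_{i+1}·y_i), indices taken mod 7.
Σ = (7) + (17) + (81) + (108) + (134) + (105) + (85) = 537
Area = |Σ|/2 = 268.5.
Hole:
Cross-terms: 0, 3, -2  ⇒  Σ = 1
Area = |Σ|/2 = 0.5.
Net area = 268.5 − 0.5 = 268.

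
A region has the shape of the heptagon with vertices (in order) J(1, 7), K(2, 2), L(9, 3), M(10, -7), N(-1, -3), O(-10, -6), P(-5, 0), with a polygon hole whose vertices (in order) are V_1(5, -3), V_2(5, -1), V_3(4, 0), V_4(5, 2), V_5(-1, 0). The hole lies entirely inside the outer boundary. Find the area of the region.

108

Outer boundary:
Cross-terms: -12, -12, -93, -37, -24, -30, -35  ⇒  Σ = -243
Area = |Σ|/2 = 121.5.
Hole:
Apply the surveyor's formula: 2A = Σ (x_i·y_{i+1} − x_{i+1}·y_i), indices taken mod 5.
Cross-terms: 10, 4, 8, 2, 3  ⇒  Σ = 27
Area = |Σ|/2 = 13.5.
Net area = 121.5 − 13.5 = 108.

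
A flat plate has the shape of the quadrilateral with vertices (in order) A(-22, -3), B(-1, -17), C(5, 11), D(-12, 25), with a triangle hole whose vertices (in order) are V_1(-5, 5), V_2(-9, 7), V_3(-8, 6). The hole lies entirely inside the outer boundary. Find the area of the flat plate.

Outer boundary:
Σ = (371) + (74) + (257) + (586) = 1288
Area = |Σ|/2 = 644.
Hole:
V_1→V_2: (-5)(7) − (-9)(5) = 10
V_2→V_3: (-9)(6) − (-8)(7) = 2
V_3→V_1: (-8)(5) − (-5)(6) = -10
Σ = 2
Area = |Σ|/2 = 1.
Net area = 644 − 1 = 643.

643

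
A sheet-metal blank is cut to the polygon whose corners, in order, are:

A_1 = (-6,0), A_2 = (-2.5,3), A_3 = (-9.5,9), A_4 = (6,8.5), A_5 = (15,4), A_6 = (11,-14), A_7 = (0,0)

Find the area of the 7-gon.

Cross-terms: -18, 6, -134.75, -103.5, -254, 0, 0  ⇒  Σ = -504.25
Area = |Σ|/2 = 252.125.

252.125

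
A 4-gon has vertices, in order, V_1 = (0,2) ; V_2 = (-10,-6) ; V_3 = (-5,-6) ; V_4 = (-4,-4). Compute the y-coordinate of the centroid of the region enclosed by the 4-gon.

Apply the shoelace (surveyor's) formula. First the cross-terms c_i = x_i·y_{i+1} − x_{i+1}·y_i:
  20, 30, -4, -8  ⇒  2A = 38, A = 19.
Then Σ (y_i + y_{i+1})·c_i = -384, so ȳ = -384 / (6·19) = -64/19.

-64/19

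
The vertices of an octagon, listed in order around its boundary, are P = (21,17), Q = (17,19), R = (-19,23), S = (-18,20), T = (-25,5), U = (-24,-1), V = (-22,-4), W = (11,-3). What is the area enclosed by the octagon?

Σ = (110) + (752) + (34) + (410) + (145) + (74) + (110) + (250) = 1885
Area = |Σ|/2 = 942.5.

942.5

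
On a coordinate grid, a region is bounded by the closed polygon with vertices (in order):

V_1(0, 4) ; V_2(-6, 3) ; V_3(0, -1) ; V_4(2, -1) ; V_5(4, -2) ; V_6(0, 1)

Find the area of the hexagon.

18

Apply the shoelace formula: 2A = Σ (x_i·y_{i+1} − x_{i+1}·y_i), indices taken mod 6.
Σ = (24) + (6) + (2) + (0) + (4) + (0) = 36
Area = |Σ|/2 = 18.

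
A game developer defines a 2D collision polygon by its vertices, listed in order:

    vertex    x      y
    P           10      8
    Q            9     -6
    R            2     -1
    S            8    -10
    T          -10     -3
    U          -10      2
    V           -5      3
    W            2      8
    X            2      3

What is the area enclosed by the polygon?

202.5

Apply the shoelace (surveyor's) formula: 2A = Σ (x_i·y_{i+1} − x_{i+1}·y_i), indices taken mod 9.
Cross-terms: -132, 3, -12, -124, -50, -20, -46, -10, -14  ⇒  Σ = -405
Area = |Σ|/2 = 202.5.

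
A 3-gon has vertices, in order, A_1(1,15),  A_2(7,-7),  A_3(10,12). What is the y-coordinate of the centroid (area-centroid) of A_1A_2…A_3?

20/3

Apply the shoelace formula. First the cross-terms c_i = x_i·y_{i+1} − x_{i+1}·y_i:
  -112, 154, 138  ⇒  2A = 180, A = 90.
Then Σ (y_i + y_{i+1})·c_i = 3600, so ȳ = 3600 / (6·90) = 20/3.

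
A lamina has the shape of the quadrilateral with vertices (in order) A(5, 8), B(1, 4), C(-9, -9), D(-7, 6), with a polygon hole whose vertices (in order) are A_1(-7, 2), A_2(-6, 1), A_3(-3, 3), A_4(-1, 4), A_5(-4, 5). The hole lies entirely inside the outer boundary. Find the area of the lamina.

72.5

Outer boundary:
Cross-terms: 12, 27, -117, -86  ⇒  Σ = -164
Area = |Σ|/2 = 82.
Hole:
A_1→A_2: (-7)(1) − (-6)(2) = 5
A_2→A_3: (-6)(3) − (-3)(1) = -15
A_3→A_4: (-3)(4) − (-1)(3) = -9
A_4→A_5: (-1)(5) − (-4)(4) = 11
A_5→A_1: (-4)(2) − (-7)(5) = 27
Σ = 19
Area = |Σ|/2 = 9.5.
Net area = 82 − 9.5 = 72.5.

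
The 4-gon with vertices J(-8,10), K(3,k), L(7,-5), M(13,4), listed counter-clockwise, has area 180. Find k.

Write out the shoelace sum; only the two edges meeting at K involve k:
2·Area = [((-8)·k − 3·10) + (3·(-5) − 7·k)] + 255
       = -15·k + 210 = 360
⇒ k = -10.

-10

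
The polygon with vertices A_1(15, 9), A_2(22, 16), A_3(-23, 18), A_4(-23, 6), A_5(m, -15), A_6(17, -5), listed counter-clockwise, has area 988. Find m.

-6

Write out the shoelace sum; only the two edges meeting at A_5 involve m:
2·Area = [((-23)·(-15) − m·6) + (m·(-5) − 17·(-15))] + 1310
       = -11·m + 1910 = 1976
⇒ m = -6.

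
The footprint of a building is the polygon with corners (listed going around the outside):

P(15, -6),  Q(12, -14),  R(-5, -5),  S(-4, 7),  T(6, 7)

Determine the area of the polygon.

267

Σ = (-138) + (-130) + (-55) + (-70) + (-141) = -534
Area = |Σ|/2 = 267.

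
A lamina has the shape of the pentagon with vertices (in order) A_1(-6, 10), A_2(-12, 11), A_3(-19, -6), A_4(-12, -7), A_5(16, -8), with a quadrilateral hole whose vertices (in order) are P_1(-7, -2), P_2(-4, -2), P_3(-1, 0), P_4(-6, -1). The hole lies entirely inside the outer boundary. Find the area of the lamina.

353

Outer boundary:
Apply the shoelace formula: 2A = Σ (x_i·y_{i+1} − x_{i+1}·y_i), indices taken mod 5.
A_1→A_2: (-6)(11) − (-12)(10) = 54
A_2→A_3: (-12)(-6) − (-19)(11) = 281
A_3→A_4: (-19)(-7) − (-12)(-6) = 61
A_4→A_5: (-12)(-8) − (16)(-7) = 208
A_5→A_1: (16)(10) − (-6)(-8) = 112
Σ = 716
Area = |Σ|/2 = 358.
Hole:
Apply the surveyor's formula: 2A = Σ (x_i·y_{i+1} − x_{i+1}·y_i), indices taken mod 4.
Cross-terms: 6, -2, 1, 5  ⇒  Σ = 10
Area = |Σ|/2 = 5.
Net area = 358 − 5 = 353.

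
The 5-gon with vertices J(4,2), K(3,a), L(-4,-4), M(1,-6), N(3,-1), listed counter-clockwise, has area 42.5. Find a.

6

The doubled signed area Σ (x_i y_{i+1} − x_{i+1} y_i) is linear in a.
With a=0 it equals 37; the coefficient of a is 8 (from the two edges through K).
So 8·a + 37 = 2·42.5 = 85 ⇒ a = 6.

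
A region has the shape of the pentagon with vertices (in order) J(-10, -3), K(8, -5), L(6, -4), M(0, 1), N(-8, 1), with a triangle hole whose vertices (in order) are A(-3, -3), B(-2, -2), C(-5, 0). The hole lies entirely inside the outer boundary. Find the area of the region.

Outer boundary:
Apply the shoelace (surveyor's) formula: 2A = Σ (x_i·y_{i+1} − x_{i+1}·y_i), indices taken mod 5.
J→K: (-10)(-5) − (8)(-3) = 74
K→L: (8)(-4) − (6)(-5) = -2
L→M: (6)(1) − (0)(-4) = 6
M→N: (0)(1) − (-8)(1) = 8
N→J: (-8)(-3) − (-10)(1) = 34
Σ = 120
Area = |Σ|/2 = 60.
Hole:
Apply the shoelace formula: 2A = Σ (x_i·y_{i+1} − x_{i+1}·y_i), indices taken mod 3.
Cross-terms: 0, -10, 15  ⇒  Σ = 5
Area = |Σ|/2 = 2.5.
Net area = 60 − 2.5 = 57.5.

57.5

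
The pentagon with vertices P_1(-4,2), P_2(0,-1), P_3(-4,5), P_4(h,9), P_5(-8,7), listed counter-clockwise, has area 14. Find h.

The doubled signed area Σ (x_i y_{i+1} − x_{i+1} y_i) is linear in h.
With h=0 it equals 48; the coefficient of h is 2 (from the two edges through P_4).
So 2·h + 48 = 2·14 = 28 ⇒ h = -10.

-10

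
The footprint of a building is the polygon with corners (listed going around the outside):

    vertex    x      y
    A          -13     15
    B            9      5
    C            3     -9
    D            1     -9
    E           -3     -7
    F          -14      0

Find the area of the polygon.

Apply the shoelace formula: 2A = Σ (x_i·y_{i+1} − x_{i+1}·y_i), indices taken mod 6.
A→B: (-13)(5) − (9)(15) = -200
B→C: (9)(-9) − (3)(5) = -96
C→D: (3)(-9) − (1)(-9) = -18
D→E: (1)(-7) − (-3)(-9) = -34
E→F: (-3)(0) − (-14)(-7) = -98
F→A: (-14)(15) − (-13)(0) = -210
Σ = -656
Area = |Σ|/2 = 328.

328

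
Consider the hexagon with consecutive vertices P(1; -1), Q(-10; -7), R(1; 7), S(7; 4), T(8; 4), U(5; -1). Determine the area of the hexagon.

80.5

Apply Gauss's area formula: 2A = Σ (x_i·y_{i+1} − x_{i+1}·y_i), indices taken mod 6.
P→Q: (1)(-7) − (-10)(-1) = -17
Q→R: (-10)(7) − (1)(-7) = -63
R→S: (1)(4) − (7)(7) = -45
S→T: (7)(4) − (8)(4) = -4
T→U: (8)(-1) − (5)(4) = -28
U→P: (5)(-1) − (1)(-1) = -4
Σ = -161
Area = |Σ|/2 = 80.5.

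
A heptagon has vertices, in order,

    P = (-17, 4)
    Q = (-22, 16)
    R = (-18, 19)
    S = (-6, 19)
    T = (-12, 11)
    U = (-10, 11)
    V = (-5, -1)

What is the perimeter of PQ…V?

|PQ| = √((-5)² + (12)²) = √169 = 13
|QR| = √((4)² + (3)²) = √25 = 5
|RS| = √((12)² + (0)²) = √144 = 12
|ST| = √((-6)² + (-8)²) = √100 = 10
|TU| = √((2)² + (0)²) = √4 = 2
|UV| = √((5)² + (-12)²) = √169 = 13
|VP| = √((-12)² + (5)²) = √169 = 13
Perimeter = 13 + 5 + 12 + 10 + 2 + 13 + 13 = 68.

68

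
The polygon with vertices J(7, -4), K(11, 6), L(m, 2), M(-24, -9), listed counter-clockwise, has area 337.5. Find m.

-24

Write out the shoelace sum; only the two edges meeting at L involve m:
2·Area = [(11·2 − m·6) + (m·(-9) − (-24)·2)] + 245
       = -15·m + 315 = 675
⇒ m = -24.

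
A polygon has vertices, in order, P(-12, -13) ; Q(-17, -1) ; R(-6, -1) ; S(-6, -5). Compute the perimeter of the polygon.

38

|PQ| = √((-5)² + (12)²) = √169 = 13
|QR| = √((11)² + (0)²) = √121 = 11
|RS| = √((0)² + (-4)²) = √16 = 4
|SP| = √((-6)² + (-8)²) = √100 = 10
Perimeter = 13 + 11 + 4 + 10 = 38.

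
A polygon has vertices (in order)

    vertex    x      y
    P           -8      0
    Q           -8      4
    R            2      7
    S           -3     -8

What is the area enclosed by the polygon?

77.5

Apply the shoelace (surveyor's) formula: 2A = Σ (x_i·y_{i+1} − x_{i+1}·y_i), indices taken mod 4.
Cross-terms: -32, -64, 5, -64  ⇒  Σ = -155
Area = |Σ|/2 = 77.5.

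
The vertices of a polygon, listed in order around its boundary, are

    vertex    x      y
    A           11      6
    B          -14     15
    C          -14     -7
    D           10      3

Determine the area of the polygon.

306

Apply the shoelace formula: 2A = Σ (x_i·y_{i+1} − x_{i+1}·y_i), indices taken mod 4.
Σ = (249) + (308) + (28) + (27) = 612
Area = |Σ|/2 = 306.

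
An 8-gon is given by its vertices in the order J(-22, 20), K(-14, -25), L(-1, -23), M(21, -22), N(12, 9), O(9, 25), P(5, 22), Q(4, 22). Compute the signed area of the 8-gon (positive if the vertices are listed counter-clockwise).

1481.5

Σ = (830) + (297) + (505) + (453) + (219) + (73) + (22) + (564) = 2963
Signed area = Σ/2 = 1481.5 (positive ⇒ counter-clockwise traversal).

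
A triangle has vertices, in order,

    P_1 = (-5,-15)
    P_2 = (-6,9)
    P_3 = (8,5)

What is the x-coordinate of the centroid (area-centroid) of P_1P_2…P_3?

-1

Apply the shoelace formula. First the cross-terms c_i = x_i·y_{i+1} − x_{i+1}·y_i:
  -135, -102, -95  ⇒  2A = -332, A = -166.
Then Σ (x_i + x_{i+1})·c_i = 996, so x̄ = 996 / (6·(-166)) = -1.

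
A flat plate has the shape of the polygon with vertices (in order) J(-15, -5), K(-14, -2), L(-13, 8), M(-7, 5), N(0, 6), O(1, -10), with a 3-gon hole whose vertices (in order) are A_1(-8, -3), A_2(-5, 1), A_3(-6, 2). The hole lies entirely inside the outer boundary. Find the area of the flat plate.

Outer boundary:
Apply the shoelace (surveyor's) formula: 2A = Σ (x_i·y_{i+1} − x_{i+1}·y_i), indices taken mod 6.
Cross-terms: -40, -138, -9, -42, -6, -155  ⇒  Σ = -390
Area = |Σ|/2 = 195.
Hole:
Apply the shoelace (surveyor's) formula: 2A = Σ (x_i·y_{i+1} − x_{i+1}·y_i), indices taken mod 3.
Σ = (-23) + (-4) + (34) = 7
Area = |Σ|/2 = 3.5.
Net area = 195 − 3.5 = 191.5.

191.5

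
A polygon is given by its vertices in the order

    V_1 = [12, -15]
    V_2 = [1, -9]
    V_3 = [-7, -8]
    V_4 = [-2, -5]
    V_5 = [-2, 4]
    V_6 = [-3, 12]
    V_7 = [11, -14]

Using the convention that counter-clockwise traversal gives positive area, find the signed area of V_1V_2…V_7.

-131

Σ = (-93) + (-71) + (19) + (-18) + (-12) + (-90) + (3) = -262
Signed area = Σ/2 = -131 (negative ⇒ clockwise traversal).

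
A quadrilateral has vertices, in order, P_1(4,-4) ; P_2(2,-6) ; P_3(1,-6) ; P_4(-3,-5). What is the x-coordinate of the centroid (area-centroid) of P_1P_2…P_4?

Apply the surveyor's formula. First the cross-terms c_i = x_i·y_{i+1} − x_{i+1}·y_i:
  -16, -6, -23, 32  ⇒  2A = -13, A = -6.5.
Then Σ (x_i + x_{i+1})·c_i = -36, so x̄ = -36 / (6·(-6.5)) = 12/13.

12/13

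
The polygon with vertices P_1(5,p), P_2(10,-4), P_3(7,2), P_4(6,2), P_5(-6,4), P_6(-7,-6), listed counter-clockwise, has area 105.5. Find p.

-3

Write out the shoelace sum; only the two edges meeting at P_1 involve p:
2·Area = [((-7)·p − 5·(-6)) + (5·(-4) − 10·p)] + 150
       = -17·p + 160 = 211
⇒ p = -3.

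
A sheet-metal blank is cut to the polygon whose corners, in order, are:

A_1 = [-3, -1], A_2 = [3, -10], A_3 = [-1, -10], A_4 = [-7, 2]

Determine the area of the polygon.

33

Σ = (33) + (-40) + (-72) + (13) = -66
Area = |Σ|/2 = 33.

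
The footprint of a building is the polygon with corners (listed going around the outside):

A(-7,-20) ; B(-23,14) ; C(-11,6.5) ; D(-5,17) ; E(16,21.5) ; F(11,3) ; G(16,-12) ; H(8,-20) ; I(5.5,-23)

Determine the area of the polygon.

Apply the shoelace formula: 2A = Σ (x_i·y_{i+1} − x_{i+1}·y_i), indices taken mod 9.
Σ = (-558) + (4.5) + (-154.5) + (-379.5) + (-188.5) + (-180) + (-224) + (-74) + (-271) = -2025
Area = |Σ|/2 = 1012.5.

1012.5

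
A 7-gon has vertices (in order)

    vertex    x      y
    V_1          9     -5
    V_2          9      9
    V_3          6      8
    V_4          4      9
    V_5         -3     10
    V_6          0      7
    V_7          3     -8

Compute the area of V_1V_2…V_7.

124

Apply Gauss's area formula: 2A = Σ (x_i·y_{i+1} − x_{i+1}·y_i), indices taken mod 7.
Σ = (126) + (18) + (22) + (67) + (-21) + (-21) + (57) = 248
Area = |Σ|/2 = 124.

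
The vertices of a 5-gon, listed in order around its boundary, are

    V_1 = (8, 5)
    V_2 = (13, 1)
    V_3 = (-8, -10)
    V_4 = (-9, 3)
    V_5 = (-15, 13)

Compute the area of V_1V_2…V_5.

Apply the shoelace (surveyor's) formula: 2A = Σ (x_i·y_{i+1} − x_{i+1}·y_i), indices taken mod 5.
Σ = (-57) + (-122) + (-114) + (-72) + (-179) = -544
Area = |Σ|/2 = 272.

272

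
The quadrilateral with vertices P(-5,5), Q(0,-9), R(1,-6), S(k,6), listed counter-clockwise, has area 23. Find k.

The doubled signed area Σ (x_i y_{i+1} − x_{i+1} y_i) is linear in k.
With k=0 it equals 90; the coefficient of k is 11 (from the two edges through S).
So 11·k + 90 = 2·23 = 46 ⇒ k = -4.

-4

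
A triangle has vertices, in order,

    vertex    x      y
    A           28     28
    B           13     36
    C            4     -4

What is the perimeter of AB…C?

|AB| = √((-15)² + (8)²) = √289 = 17
|BC| = √((-9)² + (-40)²) = √1681 = 41
|CA| = √((24)² + (32)²) = √1600 = 40
Perimeter = 17 + 41 + 40 = 98.

98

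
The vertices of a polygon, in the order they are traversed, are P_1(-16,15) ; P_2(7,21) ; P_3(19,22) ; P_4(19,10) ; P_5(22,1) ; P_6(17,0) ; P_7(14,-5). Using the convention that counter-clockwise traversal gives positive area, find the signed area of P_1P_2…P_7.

-543.5

Σ = (-441) + (-245) + (-228) + (-201) + (-17) + (-85) + (130) = -1087
Signed area = Σ/2 = -543.5 (negative ⇒ clockwise traversal).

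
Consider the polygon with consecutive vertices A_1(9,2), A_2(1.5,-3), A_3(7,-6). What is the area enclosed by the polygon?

Cross-terms: -30, 12, 68  ⇒  Σ = 50
Area = |Σ|/2 = 25.

25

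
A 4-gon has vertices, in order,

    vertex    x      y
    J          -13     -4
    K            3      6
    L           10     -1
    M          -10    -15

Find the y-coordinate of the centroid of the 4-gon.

-281/74

Apply the shoelace formula. First the cross-terms c_i = x_i·y_{i+1} − x_{i+1}·y_i:
  -66, -63, -160, -155  ⇒  2A = -444, A = -222.
Then Σ (y_i + y_{i+1})·c_i = 5058, so ȳ = 5058 / (6·(-222)) = -281/74.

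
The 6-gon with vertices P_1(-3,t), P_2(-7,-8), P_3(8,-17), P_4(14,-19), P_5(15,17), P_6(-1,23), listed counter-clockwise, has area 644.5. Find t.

7

The doubled signed area Σ (x_i y_{i+1} − x_{i+1} y_i) is linear in t.
With t=0 it equals 1247; the coefficient of t is 6 (from the two edges through P_1).
So 6·t + 1247 = 2·644.5 = 1289 ⇒ t = 7.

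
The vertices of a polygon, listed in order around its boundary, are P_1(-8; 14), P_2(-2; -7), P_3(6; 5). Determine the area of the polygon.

P_1→P_2: (-8)(-7) − (-2)(14) = 84
P_2→P_3: (-2)(5) − (6)(-7) = 32
P_3→P_1: (6)(14) − (-8)(5) = 124
Σ = 240
Area = |Σ|/2 = 120.

120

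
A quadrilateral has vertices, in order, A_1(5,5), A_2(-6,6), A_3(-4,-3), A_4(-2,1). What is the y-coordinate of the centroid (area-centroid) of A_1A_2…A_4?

Apply Gauss's area formula. First the cross-terms c_i = x_i·y_{i+1} − x_{i+1}·y_i:
  60, 42, -10, -15  ⇒  2A = 77, A = 38.5.
Then Σ (y_i + y_{i+1})·c_i = 716, so ȳ = 716 / (6·38.5) = 716/231.

716/231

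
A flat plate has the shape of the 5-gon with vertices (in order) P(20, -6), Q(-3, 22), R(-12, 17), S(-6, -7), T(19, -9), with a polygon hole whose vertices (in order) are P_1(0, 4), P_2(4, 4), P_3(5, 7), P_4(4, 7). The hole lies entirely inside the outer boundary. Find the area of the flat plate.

Outer boundary:
Apply the surveyor's formula: 2A = Σ (x_i·y_{i+1} − x_{i+1}·y_i), indices taken mod 5.
Σ = (422) + (213) + (186) + (187) + (66) = 1074
Area = |Σ|/2 = 537.
Hole:
Σ = (-16) + (8) + (7) + (16) = 15
Area = |Σ|/2 = 7.5.
Net area = 537 − 7.5 = 529.5.

529.5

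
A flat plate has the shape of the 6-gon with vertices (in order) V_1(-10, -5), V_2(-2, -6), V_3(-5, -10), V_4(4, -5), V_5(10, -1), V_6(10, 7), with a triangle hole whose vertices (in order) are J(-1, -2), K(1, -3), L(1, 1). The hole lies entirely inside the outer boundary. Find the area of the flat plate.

Outer boundary:
Σ = (50) + (-10) + (65) + (46) + (80) + (20) = 251
Area = |Σ|/2 = 125.5.
Hole:
Apply the surveyor's formula: 2A = Σ (x_i·y_{i+1} − x_{i+1}·y_i), indices taken mod 3.
Σ = (5) + (4) + (-1) = 8
Area = |Σ|/2 = 4.
Net area = 125.5 − 4 = 121.5.

121.5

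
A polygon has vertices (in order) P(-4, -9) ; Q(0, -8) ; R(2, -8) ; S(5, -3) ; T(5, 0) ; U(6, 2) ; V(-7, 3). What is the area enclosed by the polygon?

107

Cross-terms: 32, 16, 34, 15, 10, 32, 75  ⇒  Σ = 214
Area = |Σ|/2 = 107.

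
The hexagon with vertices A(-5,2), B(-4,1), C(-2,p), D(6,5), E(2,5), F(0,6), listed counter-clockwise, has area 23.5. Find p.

1

Write out the shoelace sum; only the two edges meeting at C involve p:
2·Area = [((-4)·p − (-2)·1) + ((-2)·5 − 6·p)] + 65
       = -10·p + 57 = 47
⇒ p = 1.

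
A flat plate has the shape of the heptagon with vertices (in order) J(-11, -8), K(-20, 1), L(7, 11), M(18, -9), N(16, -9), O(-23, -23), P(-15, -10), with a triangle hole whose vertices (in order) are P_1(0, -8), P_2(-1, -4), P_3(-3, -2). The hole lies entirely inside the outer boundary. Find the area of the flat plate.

675.5

Outer boundary:
J→K: (-11)(1) − (-20)(-8) = -171
K→L: (-20)(11) − (7)(1) = -227
L→M: (7)(-9) − (18)(11) = -261
M→N: (18)(-9) − (16)(-9) = -18
N→O: (16)(-23) − (-23)(-9) = -575
O→P: (-23)(-10) − (-15)(-23) = -115
P→J: (-15)(-8) − (-11)(-10) = 10
Σ = -1357
Area = |Σ|/2 = 678.5.
Hole:
Σ = (-8) + (-10) + (24) = 6
Area = |Σ|/2 = 3.
Net area = 678.5 − 3 = 675.5.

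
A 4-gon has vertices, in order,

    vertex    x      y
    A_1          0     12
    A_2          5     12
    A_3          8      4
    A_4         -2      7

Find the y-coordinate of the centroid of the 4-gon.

Apply the shoelace formula. First the cross-terms c_i = x_i·y_{i+1} − x_{i+1}·y_i:
  -60, -76, 64, -24  ⇒  2A = -96, A = -48.
Then Σ (y_i + y_{i+1})·c_i = -2408, so ȳ = -2408 / (6·(-48)) = 301/36.

301/36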